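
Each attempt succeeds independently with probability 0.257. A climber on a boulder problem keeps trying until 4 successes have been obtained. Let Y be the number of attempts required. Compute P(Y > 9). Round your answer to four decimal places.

Needing more than 9 attempts ⇔ fewer than 4 successes in the first 9. With X ~ Binomial(9, 0.257), P(Y > 9) = P(X ≤ 3).
  k=0: C(9,0)·0.257^0·0.743^9 = 0.069008
  k=1: C(9,1)·0.257^1·0.743^8 = 0.214826
  k=2: C(9,2)·0.257^2·0.743^7 = 0.297228
  k=3: C(9,3)·0.257^3·0.743^6 = 0.239890
P(X ≤ 3) = 0.820952

0.8210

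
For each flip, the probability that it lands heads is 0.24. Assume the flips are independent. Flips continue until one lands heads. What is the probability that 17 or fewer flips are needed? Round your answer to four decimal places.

0.9906

Y = number of flips to the first success; geometric, p = 0.24.
P(Y ≤ 17) = 1 − (1−p)^17 = 1 − 0.009415 = 0.990585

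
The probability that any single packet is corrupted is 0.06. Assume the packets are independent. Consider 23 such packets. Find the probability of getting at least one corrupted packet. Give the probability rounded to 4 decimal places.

0.7590

P(at least one) = 1 − P(none) = 1 − (1 − 0.06)^23
= 1 − 0.240958 = 0.759042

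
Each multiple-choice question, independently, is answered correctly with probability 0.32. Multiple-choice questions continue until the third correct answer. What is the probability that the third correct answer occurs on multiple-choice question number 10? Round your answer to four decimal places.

0.0793

Y = trial on which the third success occurs; negative binomial, r=3, p=0.32.
P(Y=10) = C(9,2) · p^3 · (1−p)^7
= 36 · 0.032768 · 0.06723 = 0.079308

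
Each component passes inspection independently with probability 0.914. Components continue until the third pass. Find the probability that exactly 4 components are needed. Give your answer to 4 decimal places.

Y = trial on which the third success occurs; negative binomial, r=3, p=0.914.
P(Y=4) = C(3,2) · p^3 · (1−p)^1
= 3 · 0.76355 · 0.086 = 0.196996

0.1970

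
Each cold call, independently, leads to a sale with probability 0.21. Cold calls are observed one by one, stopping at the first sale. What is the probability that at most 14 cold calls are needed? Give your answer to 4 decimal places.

Y = number of cold calls to the first success; geometric, p = 0.21.
P(Y ≤ 14) = 1 − (1−p)^14 = 1 − 0.036879 = 0.963121

0.9631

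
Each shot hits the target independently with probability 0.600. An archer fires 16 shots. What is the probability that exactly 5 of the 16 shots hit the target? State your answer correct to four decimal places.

0.0142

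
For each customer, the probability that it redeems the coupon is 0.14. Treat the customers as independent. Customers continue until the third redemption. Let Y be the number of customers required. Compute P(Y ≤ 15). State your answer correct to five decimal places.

Finishing within 15 customers ⇔ at least 3 successes in the first 15. With X ~ Binomial(15, 0.14), P(Y ≤ 15) = 1 − P(X ≤ 2).
  k=0: C(15,0)·0.14^0·0.86^15 = 0.1041062
  k=1: C(15,1)·0.14^1·0.86^14 = 0.2542129
  k=2: C(15,2)·0.14^2·0.86^13 = 0.2896845
1 − 0.6480036 = 0.3519964

0.35200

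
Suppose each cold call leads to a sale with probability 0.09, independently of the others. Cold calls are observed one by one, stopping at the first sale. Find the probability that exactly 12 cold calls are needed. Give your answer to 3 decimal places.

Geometric (trials to first success), p = 0.09.
P(Y = 12) = (1−p)^11 · p = 0.35437 · 0.09 = 0.03189

0.032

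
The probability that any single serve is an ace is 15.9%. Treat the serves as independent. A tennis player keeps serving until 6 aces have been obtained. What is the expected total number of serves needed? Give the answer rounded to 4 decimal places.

37.7358

Y = total serves until the sixth success; negative binomial with r=6, p=0.159.
E[Y] = r / p = 6 / 0.159 = 37.735849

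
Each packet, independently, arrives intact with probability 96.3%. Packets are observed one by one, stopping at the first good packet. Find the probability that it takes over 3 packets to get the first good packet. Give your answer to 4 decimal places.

Y = number of packets to the first success; geometric, p = 0.963.
P(Y > 3) = P(first 3 all fail) = (1−p)^3 = 0.000051

0.0001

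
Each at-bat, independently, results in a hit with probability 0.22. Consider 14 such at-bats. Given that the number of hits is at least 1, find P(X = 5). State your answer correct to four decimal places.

X ~ Binomial(14, 0.22). Want P(X=5 | X≥1) = P(X=5) / P(X≥1).
P(X=5) = C(14,5)·0.22^5·0.78^9 = 0.110263
P(X≥1) = 1 − 0.030855 = 0.969145
Ratio = 0.110263 / 0.969145 = 0.113773

0.1138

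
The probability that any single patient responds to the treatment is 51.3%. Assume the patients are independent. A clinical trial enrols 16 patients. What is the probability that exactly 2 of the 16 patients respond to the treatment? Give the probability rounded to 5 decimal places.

0.00133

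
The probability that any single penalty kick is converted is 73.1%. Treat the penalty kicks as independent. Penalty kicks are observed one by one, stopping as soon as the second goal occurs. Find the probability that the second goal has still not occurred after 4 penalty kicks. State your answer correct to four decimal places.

Needing more than 4 penalty kicks ⇔ fewer than 2 successes in the first 4. With X ~ Binomial(4, 0.731), P(Y > 4) = P(X ≤ 1).
  k=0: C(4,0)·0.731^0·0.269^4 = 0.005236
  k=1: C(4,1)·0.731^1·0.269^3 = 0.056916
P(X ≤ 1) = 0.062152

0.0622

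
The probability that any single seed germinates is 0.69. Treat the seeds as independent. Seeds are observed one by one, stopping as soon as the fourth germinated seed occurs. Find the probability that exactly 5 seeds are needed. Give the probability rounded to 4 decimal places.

Y = trial on which the fourth success occurs; negative binomial, r=4, p=0.69.
P(Y=5) = C(4,3) · p^4 · (1−p)^1
= 4 · 0.22667 · 0.31 = 0.281072

0.2811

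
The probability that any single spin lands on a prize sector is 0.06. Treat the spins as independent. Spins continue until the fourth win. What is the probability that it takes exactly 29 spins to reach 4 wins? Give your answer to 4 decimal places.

0.0090

Y = trial on which the fourth success occurs; negative binomial, r=4, p=0.06.
P(Y=29) = C(28,3) · p^4 · (1−p)^25
= 3276 · 1.296e-05 · 0.21291 = 0.009040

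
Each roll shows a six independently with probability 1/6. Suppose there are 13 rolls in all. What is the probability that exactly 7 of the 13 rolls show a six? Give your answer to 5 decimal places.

0.00205

X ~ Binomial(n=13, p=0.166667).
P(X=7) = C(13,7) · p^7 · (1−p)^6
= 1716 · 3.5722e-06 · 0.3349 = 0.0020529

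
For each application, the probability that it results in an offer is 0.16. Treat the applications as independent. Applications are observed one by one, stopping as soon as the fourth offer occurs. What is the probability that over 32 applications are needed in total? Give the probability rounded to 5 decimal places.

Needing more than 32 applications ⇔ fewer than 4 successes in the first 32. With X ~ Binomial(32, 0.16), P(Y > 32) = P(X ≤ 3).
  k=0: C(32,0)·0.16^0·0.84^32 = 0.0037752
  k=1: C(32,1)·0.16^1·0.84^31 = 0.0230106
  k=2: C(32,2)·0.16^2·0.84^30 = 0.0679360
  k=3: C(32,3)·0.16^3·0.84^29 = 0.1294020
P(X ≤ 3) = 0.2241238

0.22412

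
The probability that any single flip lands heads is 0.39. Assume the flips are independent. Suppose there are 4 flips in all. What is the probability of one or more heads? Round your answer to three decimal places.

0.862

P(at least one) = 1 − P(none) = 1 − (1 − 0.39)^4
= 1 − 0.13846 = 0.86154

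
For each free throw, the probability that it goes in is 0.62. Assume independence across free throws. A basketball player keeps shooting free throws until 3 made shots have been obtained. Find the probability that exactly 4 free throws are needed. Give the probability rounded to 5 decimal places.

Y = trial on which the third success occurs; negative binomial, r=3, p=0.62.
P(Y=4) = C(3,2) · p^3 · (1−p)^1
= 3 · 0.23833 · 0.38 = 0.2716939

0.27169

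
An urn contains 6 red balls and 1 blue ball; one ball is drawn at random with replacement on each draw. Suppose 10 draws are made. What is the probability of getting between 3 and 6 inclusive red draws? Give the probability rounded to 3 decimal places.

0.043

X ~ Binomial(10, 0.857143); P(3 ≤ X ≤ 6) = Σ C(10,k) p^k (1−p)^(10−k) over k:
  k=3: C(10,3)·0.857143^3·0.142857^7 = 0.00009
  k=4: C(10,4)·0.857143^4·0.142857^6 = 0.00096
  k=5: C(10,5)·0.857143^5·0.142857^5 = 0.00694
  k=6: C(10,6)·0.857143^6·0.142857^4 = 0.03469
Total = 0.04268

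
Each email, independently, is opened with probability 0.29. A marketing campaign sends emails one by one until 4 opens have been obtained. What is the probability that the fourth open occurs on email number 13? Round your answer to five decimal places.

0.07134

Y = trial on which the fourth success occurs; negative binomial, r=4, p=0.29.
P(Y=13) = C(12,3) · p^4 · (1−p)^9
= 220 · 0.0070728 · 0.045849 = 0.0713411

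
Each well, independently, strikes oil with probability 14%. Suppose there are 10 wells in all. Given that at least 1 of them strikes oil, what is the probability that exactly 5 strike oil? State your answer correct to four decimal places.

X ~ Binomial(10, 0.14). Want P(X=5 | X≥1) = P(X=5) / P(X≥1).
P(X=5) = C(10,5)·0.14^5·0.86^5 = 0.006376
P(X≥1) = 1 − 0.221302 = 0.778698
Ratio = 0.006376 / 0.778698 = 0.008188

0.0082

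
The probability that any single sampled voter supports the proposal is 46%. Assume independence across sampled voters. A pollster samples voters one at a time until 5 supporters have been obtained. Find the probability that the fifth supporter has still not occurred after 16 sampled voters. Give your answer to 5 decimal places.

0.07351

Needing more than 16 sampled voters ⇔ fewer than 5 successes in the first 16. With X ~ Binomial(16, 0.46), P(Y > 16) = P(X ≤ 4).
  k=0: C(16,0)·0.46^0·0.54^16 = 0.0000523
  k=1: C(16,1)·0.46^1·0.54^15 = 0.0007125
  k=2: C(16,2)·0.46^2·0.54^14 = 0.0045521
  k=3: C(16,3)·0.46^3·0.54^13 = 0.0180959
  k=4: C(16,4)·0.46^4·0.54^12 = 0.0500989
P(X ≤ 4) = 0.0735116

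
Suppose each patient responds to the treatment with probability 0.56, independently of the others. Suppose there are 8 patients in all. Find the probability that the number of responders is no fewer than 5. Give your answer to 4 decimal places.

0.5004

X ~ Binomial(8, 0.56); P(X ≥ 5) = Σ C(8,k) p^k (1−p)^(8−k) over k:
  k=5: C(8,5)·0.56^5·0.44^3 = 0.262716
  k=6: C(8,6)·0.56^6·0.44^2 = 0.167183
  k=7: C(8,7)·0.56^7·0.44^1 = 0.060794
  k=8: C(8,8)·0.56^8·0.44^0 = 0.009672
Total = 0.500364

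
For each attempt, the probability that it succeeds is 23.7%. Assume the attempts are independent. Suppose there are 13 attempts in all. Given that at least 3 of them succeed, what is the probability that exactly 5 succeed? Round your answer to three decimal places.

X ~ Binomial(13, 0.237). Want P(X=5 | X≥3) = P(X=5) / P(X≥3).
P(X=5) = C(13,5)·0.237^5·0.763^8 = 0.11054
P(X≥3) = 1 − 0.02970 − 0.11995 − 0.22354 = 0.62681
Ratio = 0.11054 / 0.62681 = 0.17635

0.176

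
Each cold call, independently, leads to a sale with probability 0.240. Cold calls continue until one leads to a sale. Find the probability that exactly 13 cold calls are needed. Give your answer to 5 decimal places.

Geometric (trials to first success), p = 0.24.
P(Y = 13) = (1−p)^12 · p = 0.037133 · 0.24 = 0.0089120

0.00891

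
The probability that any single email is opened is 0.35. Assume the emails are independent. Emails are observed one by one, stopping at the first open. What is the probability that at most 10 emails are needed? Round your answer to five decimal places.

0.98654

Y = number of emails to the first success; geometric, p = 0.35.
P(Y ≤ 10) = 1 − (1−p)^10 = 1 − 0.0134627 = 0.9865373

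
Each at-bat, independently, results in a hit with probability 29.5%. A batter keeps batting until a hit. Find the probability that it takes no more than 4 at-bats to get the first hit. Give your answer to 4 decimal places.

Y = number of at-bats to the first success; geometric, p = 0.295.
P(Y ≤ 4) = 1 − (1−p)^4 = 1 − 0.247034 = 0.752966

0.7530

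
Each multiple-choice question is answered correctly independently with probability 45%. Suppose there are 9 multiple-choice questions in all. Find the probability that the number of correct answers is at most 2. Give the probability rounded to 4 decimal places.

0.1495

X ~ Binomial(9, 0.45); P(X ≤ 2) = Σ C(9,k) p^k (1−p)^(9−k) over k:
  k=0: C(9,0)·0.45^0·0.55^9 = 0.004605
  k=1: C(9,1)·0.45^1·0.55^8 = 0.033912
  k=2: C(9,2)·0.45^2·0.55^7 = 0.110986
Total = 0.149503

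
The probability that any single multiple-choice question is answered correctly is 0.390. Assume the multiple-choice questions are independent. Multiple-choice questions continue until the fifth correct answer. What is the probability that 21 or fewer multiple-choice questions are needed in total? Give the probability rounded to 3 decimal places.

Finishing within 21 multiple-choice questions ⇔ at least 5 successes in the first 21. With X ~ Binomial(21, 0.39), P(Y ≤ 21) = 1 − P(X ≤ 4).
  k=0: C(21,0)·0.39^0·0.61^21 = 0.00003
  k=1: C(21,1)·0.39^1·0.61^20 = 0.00042
  k=2: C(21,2)·0.39^2·0.61^19 = 0.00266
  k=3: C(21,3)·0.39^3·0.61^18 = 0.01079
  k=4: C(21,4)·0.39^4·0.61^17 = 0.03104
1 − 0.04494 = 0.95506

0.955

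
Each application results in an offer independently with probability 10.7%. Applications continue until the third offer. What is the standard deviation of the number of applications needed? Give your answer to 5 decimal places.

15.29687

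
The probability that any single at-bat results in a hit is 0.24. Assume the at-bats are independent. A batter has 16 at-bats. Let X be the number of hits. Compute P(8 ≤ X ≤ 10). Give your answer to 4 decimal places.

0.0212

X ~ Binomial(16, 0.24); P(8 ≤ X ≤ 10) = Σ C(16,k) p^k (1−p)^(16−k) over k:
  k=8: C(16,8)·0.24^8·0.76^8 = 0.015768
  k=9: C(16,9)·0.24^9·0.76^7 = 0.004426
  k=10: C(16,10)·0.24^10·0.76^6 = 0.000978
Total = 0.021173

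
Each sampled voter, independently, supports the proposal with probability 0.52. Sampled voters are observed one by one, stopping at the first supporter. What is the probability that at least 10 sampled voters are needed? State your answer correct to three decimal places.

0.001

Y = number of sampled voters to the first success; geometric, p = 0.52.
P(Y > 9) = P(first 9 all fail) = (1−p)^9 = 0.00135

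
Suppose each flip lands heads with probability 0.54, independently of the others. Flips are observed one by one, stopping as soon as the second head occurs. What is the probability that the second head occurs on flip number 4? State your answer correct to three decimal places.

Y = trial on which the second success occurs; negative binomial, r=2, p=0.54.
P(Y=4) = C(3,1) · p^2 · (1−p)^2
= 3 · 0.2916 · 0.2116 = 0.18511

0.185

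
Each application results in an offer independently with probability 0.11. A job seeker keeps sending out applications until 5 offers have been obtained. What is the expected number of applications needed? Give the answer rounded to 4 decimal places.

45.4545

Y = total applications until the fifth success; negative binomial with r=5, p=0.11.
E[Y] = r / p = 5 / 0.11 = 45.454545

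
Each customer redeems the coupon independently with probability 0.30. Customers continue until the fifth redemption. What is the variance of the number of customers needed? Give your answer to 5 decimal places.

Y = total customers until the fifth success; negative binomial with r=5, p=0.30.
Var(Y) = r(1−p)/p² = 5·0.70 / 0.30² = 38.8888889

38.88889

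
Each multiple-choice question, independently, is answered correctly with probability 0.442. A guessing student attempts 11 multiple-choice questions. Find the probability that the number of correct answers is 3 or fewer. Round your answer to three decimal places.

0.206

X ~ Binomial(11, 0.442); P(X ≤ 3) = Σ C(11,k) p^k (1−p)^(11−k) over k:
  k=0: C(11,0)·0.442^0·0.558^11 = 0.00163
  k=1: C(11,1)·0.442^1·0.558^10 = 0.01423
  k=2: C(11,2)·0.442^2·0.558^9 = 0.05635
  k=3: C(11,3)·0.442^3·0.558^8 = 0.13391
Total = 0.20613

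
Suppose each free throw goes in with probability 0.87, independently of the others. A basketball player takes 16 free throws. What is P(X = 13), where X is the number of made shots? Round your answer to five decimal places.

X ~ Binomial(n=16, p=0.87).
P(X=13) = C(16,13) · p^13 · (1−p)^3
= 560 · 0.16359 · 0.002197 = 0.2012651

0.20127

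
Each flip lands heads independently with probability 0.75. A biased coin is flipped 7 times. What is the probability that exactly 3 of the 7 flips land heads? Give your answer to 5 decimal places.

X ~ Binomial(n=7, p=0.75).
P(X=3) = C(7,3) · p^3 · (1−p)^4
= 35 · 0.42188 · 0.0039062 = 0.0576782

0.05768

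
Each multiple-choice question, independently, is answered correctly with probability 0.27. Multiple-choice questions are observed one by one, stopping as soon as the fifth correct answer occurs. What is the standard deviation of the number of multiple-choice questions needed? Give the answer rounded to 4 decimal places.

7.0759

Y = total multiple-choice questions until the fifth success; negative binomial with r=5, p=0.27.
SD(Y) = √[r(1−p)/p²] = √(50.068587) = 7.075916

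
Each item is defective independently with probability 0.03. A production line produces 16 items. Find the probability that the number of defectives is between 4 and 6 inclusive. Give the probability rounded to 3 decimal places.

0.001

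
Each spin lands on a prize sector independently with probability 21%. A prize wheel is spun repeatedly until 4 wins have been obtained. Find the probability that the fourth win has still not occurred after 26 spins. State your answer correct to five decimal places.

Needing more than 26 spins ⇔ fewer than 4 successes in the first 26. With X ~ Binomial(26, 0.21), P(Y > 26) = P(X ≤ 3).
  k=0: C(26,0)·0.21^0·0.79^26 = 0.0021792
  k=1: C(26,1)·0.21^1·0.79^25 = 0.0150616
  k=2: C(26,2)·0.21^2·0.79^24 = 0.0500463
  k=3: C(26,3)·0.21^3·0.79^23 = 0.1064276
P(X ≤ 3) = 0.1737147

0.17371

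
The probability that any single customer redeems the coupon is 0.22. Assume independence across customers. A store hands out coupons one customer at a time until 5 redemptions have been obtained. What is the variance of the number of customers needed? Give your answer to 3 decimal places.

Y = total customers until the fifth success; negative binomial with r=5, p=0.22.
Var(Y) = r(1−p)/p² = 5·0.78 / 0.22² = 80.57851

80.579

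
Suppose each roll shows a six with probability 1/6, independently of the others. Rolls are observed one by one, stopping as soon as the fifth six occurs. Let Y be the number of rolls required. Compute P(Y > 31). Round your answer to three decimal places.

0.394

Needing more than 31 rolls ⇔ fewer than 5 successes in the first 31. With X ~ Binomial(31, 0.166667), P(Y > 31) = P(X ≤ 4).
  k=0: C(31,0)·0.166667^0·0.833333^31 = 0.00351
  k=1: C(31,1)·0.166667^1·0.833333^30 = 0.02177
  k=2: C(31,2)·0.166667^2·0.833333^29 = 0.06530
  k=3: C(31,3)·0.166667^3·0.833333^28 = 0.12624
  k=4: C(31,4)·0.166667^4·0.833333^27 = 0.17674
P(X ≤ 4) = 0.39355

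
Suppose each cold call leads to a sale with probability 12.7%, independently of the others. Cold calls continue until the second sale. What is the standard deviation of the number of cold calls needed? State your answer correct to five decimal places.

Y = total cold calls until the second success; negative binomial with r=2, p=0.127.
SD(Y) = √[r(1−p)/p²] = √(108.2522165) = 10.4044325

10.40443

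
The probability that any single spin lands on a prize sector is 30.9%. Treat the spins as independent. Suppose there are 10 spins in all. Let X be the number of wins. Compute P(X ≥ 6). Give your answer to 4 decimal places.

0.0543

X ~ Binomial(10, 0.309); P(X ≥ 6) = Σ C(10,k) p^k (1−p)^(10−k) over k:
  k=6: C(10,6)·0.309^6·0.691^4 = 0.041676
  k=7: C(10,7)·0.309^7·0.691^3 = 0.010649
  k=8: C(10,8)·0.309^8·0.691^2 = 0.001786
  k=9: C(10,9)·0.309^9·0.691^1 = 0.000177
  k=10: C(10,10)·0.309^10·0.691^0 = 0.000008
Total = 0.054296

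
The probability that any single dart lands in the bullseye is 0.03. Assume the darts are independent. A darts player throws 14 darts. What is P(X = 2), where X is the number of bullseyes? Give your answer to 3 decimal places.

X ~ Binomial(n=14, p=0.03).
P(X=2) = C(14,2) · p^2 · (1−p)^12
= 91 · 0.0009 · 0.69384 = 0.05683

0.057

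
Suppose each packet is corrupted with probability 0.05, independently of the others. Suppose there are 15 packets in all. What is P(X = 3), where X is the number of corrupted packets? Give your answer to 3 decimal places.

X ~ Binomial(n=15, p=0.05).
P(X=3) = C(15,3) · p^3 · (1−p)^12
= 455 · 0.000125 · 0.54036 = 0.03073

0.031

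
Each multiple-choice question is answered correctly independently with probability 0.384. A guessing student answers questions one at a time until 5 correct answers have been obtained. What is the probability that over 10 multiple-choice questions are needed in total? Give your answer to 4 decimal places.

0.6726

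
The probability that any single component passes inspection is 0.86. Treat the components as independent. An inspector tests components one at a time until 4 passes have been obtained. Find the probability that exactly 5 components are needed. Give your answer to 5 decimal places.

0.30632

Y = trial on which the fourth success occurs; negative binomial, r=4, p=0.86.
P(Y=5) = C(4,3) · p^4 · (1−p)^1
= 4 · 0.54701 · 0.14 = 0.3063246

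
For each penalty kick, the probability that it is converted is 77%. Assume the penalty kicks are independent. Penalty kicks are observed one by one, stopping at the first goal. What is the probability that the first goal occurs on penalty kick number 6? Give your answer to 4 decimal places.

Geometric (trials to first success), p = 0.77.
P(Y = 6) = (1−p)^5 · p = 0.00064363 · 0.77 = 0.000496

0.0005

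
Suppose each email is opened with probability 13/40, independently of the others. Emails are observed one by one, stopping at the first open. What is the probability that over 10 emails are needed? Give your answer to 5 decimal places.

0.01964

Y = number of emails to the first success; geometric, p = 0.325.
P(Y > 10) = P(first 10 all fail) = (1−p)^10 = 0.0196353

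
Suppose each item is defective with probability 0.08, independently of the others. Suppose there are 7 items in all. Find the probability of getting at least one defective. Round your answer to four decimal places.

0.4422

P(at least one) = 1 − P(none) = 1 − (1 − 0.08)^7
= 1 − 0.557847 = 0.442153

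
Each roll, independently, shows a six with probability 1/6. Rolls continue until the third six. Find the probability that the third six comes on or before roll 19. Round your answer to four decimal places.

Finishing within 19 rolls ⇔ at least 3 successes in the first 19. With X ~ Binomial(19, 0.166667), P(Y ≤ 19) = 1 − P(X ≤ 2).
  k=0: C(19,0)·0.166667^0·0.833333^19 = 0.031301
  k=1: C(19,1)·0.166667^1·0.833333^18 = 0.118943
  k=2: C(19,2)·0.166667^2·0.833333^17 = 0.214098
1 − 0.364342 = 0.635658

0.6357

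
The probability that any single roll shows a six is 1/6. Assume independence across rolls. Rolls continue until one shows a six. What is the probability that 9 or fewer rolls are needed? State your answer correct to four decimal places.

0.8062

Y = number of rolls to the first success; geometric, p = 0.166667.
P(Y ≤ 9) = 1 − (1−p)^9 = 1 − 0.193807 = 0.806193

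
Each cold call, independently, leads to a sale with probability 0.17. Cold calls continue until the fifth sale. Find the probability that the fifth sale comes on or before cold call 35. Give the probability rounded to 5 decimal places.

0.73292

Finishing within 35 cold calls ⇔ at least 5 successes in the first 35. With X ~ Binomial(35, 0.17), P(Y ≤ 35) = 1 − P(X ≤ 4).
  k=0: C(35,0)·0.17^0·0.83^35 = 0.0014714
  k=1: C(35,1)·0.17^1·0.83^34 = 0.0105480
  k=2: C(35,2)·0.17^2·0.83^33 = 0.0367275
  k=3: C(35,3)·0.17^3·0.83^32 = 0.0827476
  k=4: C(35,4)·0.17^4·0.83^31 = 0.1355864
1 − 0.2670810 = 0.7329190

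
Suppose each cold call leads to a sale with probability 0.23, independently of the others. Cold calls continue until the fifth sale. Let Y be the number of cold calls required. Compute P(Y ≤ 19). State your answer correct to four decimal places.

0.4520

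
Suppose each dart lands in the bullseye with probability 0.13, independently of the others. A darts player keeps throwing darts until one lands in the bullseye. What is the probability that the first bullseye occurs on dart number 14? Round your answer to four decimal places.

0.0213

Geometric (trials to first success), p = 0.13.
P(Y = 14) = (1−p)^13 · p = 0.16359 · 0.13 = 0.021266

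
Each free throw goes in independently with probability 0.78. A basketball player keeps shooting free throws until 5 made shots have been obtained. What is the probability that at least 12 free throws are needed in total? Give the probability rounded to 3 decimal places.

0.004

Needing more than 11 free throws ⇔ fewer than 5 successes in the first 11. With X ~ Binomial(11, 0.78), P(Y > 11) = P(X ≤ 4).
  k=0: C(11,0)·0.78^0·0.22^11 = 0.00000
  k=1: C(11,1)·0.78^1·0.22^10 = 0.00000
  k=2: C(11,2)·0.78^2·0.22^9 = 0.00004
  k=3: C(11,3)·0.78^3·0.22^8 = 0.00043
  k=4: C(11,4)·0.78^4·0.22^7 = 0.00305
P(X ≤ 4) = 0.00352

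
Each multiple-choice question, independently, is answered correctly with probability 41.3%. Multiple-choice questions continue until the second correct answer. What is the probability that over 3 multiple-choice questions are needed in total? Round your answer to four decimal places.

0.6292

Needing more than 3 multiple-choice questions ⇔ fewer than 2 successes in the first 3. With X ~ Binomial(3, 0.413), P(Y > 3) = P(X ≤ 1).
  k=0: C(3,0)·0.413^0·0.587^3 = 0.202262
  k=1: C(3,1)·0.413^1·0.587^2 = 0.426921
P(X ≤ 1) = 0.629183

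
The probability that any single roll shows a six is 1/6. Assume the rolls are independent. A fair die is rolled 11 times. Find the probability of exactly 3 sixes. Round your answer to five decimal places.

X ~ Binomial(n=11, p=0.166667).
P(X=3) = C(11,3) · p^3 · (1−p)^8
= 165 · 0.0046296 · 0.23257 = 0.1776561

0.17766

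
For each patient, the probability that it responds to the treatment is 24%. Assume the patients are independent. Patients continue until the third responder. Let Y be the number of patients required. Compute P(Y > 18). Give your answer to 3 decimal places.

0.157

Needing more than 18 patients ⇔ fewer than 3 successes in the first 18. With X ~ Binomial(18, 0.24), P(Y > 18) = P(X ≤ 2).
  k=0: C(18,0)·0.24^0·0.76^18 = 0.00716
  k=1: C(18,1)·0.24^1·0.76^17 = 0.04067
  k=2: C(18,2)·0.24^2·0.76^16 = 0.10918
P(X ≤ 2) = 0.15701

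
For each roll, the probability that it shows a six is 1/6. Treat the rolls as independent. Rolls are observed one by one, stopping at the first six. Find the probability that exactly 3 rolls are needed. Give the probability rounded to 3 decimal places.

0.116

Geometric (trials to first success), p = 0.166667.
P(Y = 3) = (1−p)^2 · p = 0.69444 · 0.166667 = 0.11574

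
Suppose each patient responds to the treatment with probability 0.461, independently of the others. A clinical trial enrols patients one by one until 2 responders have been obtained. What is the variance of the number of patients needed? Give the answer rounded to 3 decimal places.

5.072

Y = total patients until the second success; negative binomial with r=2, p=0.461.
Var(Y) = r(1−p)/p² = 2·0.539 / 0.461² = 5.07244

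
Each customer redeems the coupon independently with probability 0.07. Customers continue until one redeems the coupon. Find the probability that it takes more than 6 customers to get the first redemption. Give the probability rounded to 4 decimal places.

0.6470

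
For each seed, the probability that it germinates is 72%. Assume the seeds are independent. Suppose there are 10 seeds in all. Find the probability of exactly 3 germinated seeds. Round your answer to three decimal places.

0.006

X ~ Binomial(n=10, p=0.72).
P(X=3) = C(10,3) · p^3 · (1−p)^7
= 120 · 0.37325 · 0.00013493 = 0.00604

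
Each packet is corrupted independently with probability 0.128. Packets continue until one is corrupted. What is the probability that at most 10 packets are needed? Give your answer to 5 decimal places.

0.74581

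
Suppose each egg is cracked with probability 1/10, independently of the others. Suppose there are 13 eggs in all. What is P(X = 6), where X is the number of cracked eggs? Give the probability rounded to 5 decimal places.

X ~ Binomial(n=13, p=0.10).
P(X=6) = C(13,6) · p^6 · (1−p)^7
= 1716 · 1e-06 · 0.4783 = 0.0008208

0.00082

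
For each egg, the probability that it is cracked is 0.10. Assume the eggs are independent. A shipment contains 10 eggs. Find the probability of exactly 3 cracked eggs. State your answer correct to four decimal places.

0.0574

X ~ Binomial(n=10, p=0.10).
P(X=3) = C(10,3) · p^3 · (1−p)^7
= 120 · 0.001 · 0.4783 = 0.057396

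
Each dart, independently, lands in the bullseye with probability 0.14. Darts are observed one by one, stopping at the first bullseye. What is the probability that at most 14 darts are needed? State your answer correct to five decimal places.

0.87895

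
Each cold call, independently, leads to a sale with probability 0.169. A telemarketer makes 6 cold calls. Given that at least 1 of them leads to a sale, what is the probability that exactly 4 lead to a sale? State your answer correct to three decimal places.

X ~ Binomial(6, 0.169). Want P(X=4 | X≥1) = P(X=4) / P(X≥1).
P(X=4) = C(6,4)·0.169^4·0.831^2 = 0.00845
P(X≥1) = 1 − 0.32931 = 0.67069
Ratio = 0.00845 / 0.67069 = 0.01260

0.013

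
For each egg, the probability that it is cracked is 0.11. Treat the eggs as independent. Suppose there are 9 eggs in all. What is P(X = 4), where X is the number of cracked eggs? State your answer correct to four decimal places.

X ~ Binomial(n=9, p=0.11).
P(X=4) = C(9,4) · p^4 · (1−p)^5
= 126 · 0.00014641 · 0.55841 = 0.010301

0.0103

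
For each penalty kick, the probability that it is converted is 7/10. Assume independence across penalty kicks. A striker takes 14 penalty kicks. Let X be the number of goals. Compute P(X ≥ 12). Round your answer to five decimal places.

0.16084

X ~ Binomial(14, 0.70); P(X ≥ 12) = Σ C(14,k) p^k (1−p)^(14−k) over k:
  k=12: C(14,12)·0.70^12·0.30^2 = 0.1133601
  k=13: C(14,13)·0.70^13·0.30^1 = 0.0406934
  k=14: C(14,14)·0.70^14·0.30^0 = 0.0067822
Total = 0.1608358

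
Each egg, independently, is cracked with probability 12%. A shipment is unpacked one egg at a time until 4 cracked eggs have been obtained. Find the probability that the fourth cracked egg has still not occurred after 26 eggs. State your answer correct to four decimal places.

0.6189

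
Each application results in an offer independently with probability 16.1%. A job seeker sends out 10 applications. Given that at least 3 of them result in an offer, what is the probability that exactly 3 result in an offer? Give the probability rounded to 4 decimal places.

0.7008

X ~ Binomial(10, 0.161). Want P(X=3 | X≥3) = P(X=3) / P(X≥3).
P(X=3) = C(10,3)·0.161^3·0.839^7 = 0.146552
P(X≥3) = 1 − 0.172830 − 0.331653 − 0.286391 = 0.209126
Ratio = 0.146552 / 0.209126 = 0.700786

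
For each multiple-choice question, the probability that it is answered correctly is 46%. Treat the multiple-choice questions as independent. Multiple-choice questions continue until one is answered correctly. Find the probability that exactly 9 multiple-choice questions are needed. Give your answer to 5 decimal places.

0.00333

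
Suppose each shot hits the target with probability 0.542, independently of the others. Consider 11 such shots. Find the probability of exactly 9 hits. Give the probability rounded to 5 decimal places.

0.04657

X ~ Binomial(n=11, p=0.542).
P(X=9) = C(11,9) · p^9 · (1−p)^2
= 55 · 0.0040364 · 0.20976 = 0.0465680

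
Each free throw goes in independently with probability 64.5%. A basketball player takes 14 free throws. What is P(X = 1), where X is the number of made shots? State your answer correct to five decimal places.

X ~ Binomial(n=14, p=0.645).
P(X=1) = C(14,1) · p^1 · (1−p)^13
= 14 · 0.645 · 1.4222e-06 = 0.0000128

0.00001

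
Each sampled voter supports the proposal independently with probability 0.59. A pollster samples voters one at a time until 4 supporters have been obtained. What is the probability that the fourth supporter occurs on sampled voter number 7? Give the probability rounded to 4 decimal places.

0.1670

Y = trial on which the fourth success occurs; negative binomial, r=4, p=0.59.
P(Y=7) = C(6,3) · p^4 · (1−p)^3
= 20 · 0.12117 · 0.068921 = 0.167028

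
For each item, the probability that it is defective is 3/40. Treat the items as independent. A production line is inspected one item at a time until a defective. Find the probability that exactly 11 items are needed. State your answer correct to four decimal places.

Geometric (trials to first success), p = 0.075.
P(Y = 11) = (1−p)^10 · p = 0.45858 · 0.075 = 0.034394

0.0344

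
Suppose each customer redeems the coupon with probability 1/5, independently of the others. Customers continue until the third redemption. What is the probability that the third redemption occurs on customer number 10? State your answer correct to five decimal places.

0.06040

Y = trial on which the third success occurs; negative binomial, r=3, p=0.20.
P(Y=10) = C(9,2) · p^3 · (1−p)^7
= 36 · 0.008 · 0.20972 = 0.0603980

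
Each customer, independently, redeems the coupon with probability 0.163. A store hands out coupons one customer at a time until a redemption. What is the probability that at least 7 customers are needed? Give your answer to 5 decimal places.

Y = number of customers to the first success; geometric, p = 0.163.
P(Y > 6) = P(first 6 all fail) = (1−p)^6 = 0.3438371

0.34384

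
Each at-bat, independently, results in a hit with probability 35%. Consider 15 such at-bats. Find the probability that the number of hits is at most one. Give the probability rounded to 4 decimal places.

X ~ Binomial(15, 0.35); P(X ≤ 1) = Σ C(15,k) p^k (1−p)^(15−k) over k:
  k=0: C(15,0)·0.35^0·0.65^15 = 0.001562
  k=1: C(15,1)·0.35^1·0.65^14 = 0.012617
Total = 0.014179

0.0142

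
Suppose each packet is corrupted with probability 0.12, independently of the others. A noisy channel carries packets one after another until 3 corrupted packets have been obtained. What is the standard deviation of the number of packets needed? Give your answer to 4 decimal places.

13.5401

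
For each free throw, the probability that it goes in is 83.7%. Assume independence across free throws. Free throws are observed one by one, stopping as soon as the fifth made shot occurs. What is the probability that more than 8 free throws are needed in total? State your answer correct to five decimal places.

0.02842

Needing more than 8 free throws ⇔ fewer than 5 successes in the first 8. With X ~ Binomial(8, 0.837), P(Y > 8) = P(X ≤ 4).
  k=0: C(8,0)·0.837^0·0.163^8 = 0.0000005
  k=1: C(8,1)·0.837^1·0.163^7 = 0.0000205
  k=2: C(8,2)·0.837^2·0.163^6 = 0.0003679
  k=3: C(8,3)·0.837^3·0.163^5 = 0.0037784
  k=4: C(8,4)·0.837^4·0.163^4 = 0.0242522
P(X ≤ 4) = 0.0284194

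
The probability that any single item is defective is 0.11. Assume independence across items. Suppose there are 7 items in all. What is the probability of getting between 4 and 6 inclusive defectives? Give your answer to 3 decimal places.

0.004

X ~ Binomial(7, 0.11); P(4 ≤ X ≤ 6) = Σ C(7,k) p^k (1−p)^(7−k) over k:
  k=4: C(7,4)·0.11^4·0.89^3 = 0.00361
  k=5: C(7,5)·0.11^5·0.89^2 = 0.00027
  k=6: C(7,6)·0.11^6·0.89^1 = 0.00001
Total = 0.00389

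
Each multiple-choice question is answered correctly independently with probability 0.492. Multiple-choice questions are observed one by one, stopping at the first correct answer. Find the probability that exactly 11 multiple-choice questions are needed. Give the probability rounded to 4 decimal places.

0.0006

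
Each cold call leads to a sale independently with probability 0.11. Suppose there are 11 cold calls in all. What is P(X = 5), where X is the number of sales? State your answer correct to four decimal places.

0.0037

X ~ Binomial(n=11, p=0.11).
P(X=5) = C(11,5) · p^5 · (1−p)^6
= 462 · 1.6105e-05 · 0.49698 = 0.003698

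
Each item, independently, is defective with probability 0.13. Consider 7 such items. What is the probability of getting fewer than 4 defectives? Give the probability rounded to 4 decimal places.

X ~ Binomial(7, 0.13); P(X ≤ 3) = Σ C(7,k) p^k (1−p)^(7−k) over k:
  k=0: C(7,0)·0.13^0·0.87^7 = 0.377255
  k=1: C(7,1)·0.13^1·0.87^6 = 0.394600
  k=2: C(7,2)·0.13^2·0.87^5 = 0.176890
  k=3: C(7,3)·0.13^3·0.87^4 = 0.044053
Total = 0.992797

0.9928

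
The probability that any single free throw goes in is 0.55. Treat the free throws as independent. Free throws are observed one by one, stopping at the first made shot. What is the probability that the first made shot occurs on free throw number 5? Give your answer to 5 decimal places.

Geometric (trials to first success), p = 0.55.
P(Y = 5) = (1−p)^4 · p = 0.041006 · 0.55 = 0.0225534

0.02255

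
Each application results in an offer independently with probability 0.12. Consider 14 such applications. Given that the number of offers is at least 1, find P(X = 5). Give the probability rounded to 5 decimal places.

X ~ Binomial(14, 0.12). Want P(X=5 | X≥1) = P(X=5) / P(X≥1).
P(X=5) = C(14,5)·0.12^5·0.88^9 = 0.0157657
P(X≥1) = 1 − 0.1670157 = 0.8329843
Ratio = 0.0157657 / 0.8329843 = 0.0189268

0.01893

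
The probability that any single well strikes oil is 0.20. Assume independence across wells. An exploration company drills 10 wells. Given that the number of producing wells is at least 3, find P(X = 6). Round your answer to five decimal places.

X ~ Binomial(10, 0.20). Want P(X=6 | X≥3) = P(X=6) / P(X≥3).
P(X=6) = C(10,6)·0.20^6·0.80^4 = 0.0055050
P(X≥3) = 1 − 0.1073742 − 0.2684355 − 0.3019899 = 0.3222005
Ratio = 0.0055050 / 0.3222005 = 0.0170857

0.01709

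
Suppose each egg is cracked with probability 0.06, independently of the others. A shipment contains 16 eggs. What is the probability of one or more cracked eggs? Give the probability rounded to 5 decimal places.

P(at least one) = 1 − P(none) = 1 − (1 − 0.06)^16
= 1 − 0.3715743 = 0.6284257

0.62843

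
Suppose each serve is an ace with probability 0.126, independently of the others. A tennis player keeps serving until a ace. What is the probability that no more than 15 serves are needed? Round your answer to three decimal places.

Y = number of serves to the first success; geometric, p = 0.126.
P(Y ≤ 15) = 1 − (1−p)^15 = 1 − 0.13264 = 0.86736

0.867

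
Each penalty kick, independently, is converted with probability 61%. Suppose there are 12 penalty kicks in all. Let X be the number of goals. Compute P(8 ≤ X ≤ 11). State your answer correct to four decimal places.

0.4641

X ~ Binomial(12, 0.61); P(8 ≤ X ≤ 11) = Σ C(12,k) p^k (1−p)^(12−k) over k:
  k=8: C(12,8)·0.61^8·0.39^4 = 0.219534
  k=9: C(12,9)·0.61^9·0.39^3 = 0.152611
  k=10: C(12,10)·0.61^10·0.39^2 = 0.071610
  k=11: C(12,11)·0.61^11·0.39^1 = 0.020365
Total = 0.464119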